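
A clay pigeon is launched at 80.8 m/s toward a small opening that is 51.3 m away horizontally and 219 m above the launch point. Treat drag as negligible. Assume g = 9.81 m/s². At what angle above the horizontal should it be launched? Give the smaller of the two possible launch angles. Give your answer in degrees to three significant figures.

Trajectory: y = x tanθ − g x² (1 + tan²θ)/(2v₀²). With x = 51.3, y = 219, v₀ = 80.8, g = 9.81:
1.977 tan²θ − 51.3 tanθ + (221.0) = 0.
tanθ = [51.3 ± √(51.3² − 4 × 1.977 × (221.0))] / (2 × 1.977) = (51.3 ± 29.73) / 3.954, giving tanθ = 5.454 or 20.49.
θ = 79.61° or 87.21°; the smaller is 79.61°.

79.6°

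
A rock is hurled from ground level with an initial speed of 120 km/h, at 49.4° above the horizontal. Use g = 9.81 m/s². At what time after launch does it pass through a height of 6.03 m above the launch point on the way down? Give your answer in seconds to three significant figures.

Convert: 120 km/h = 120/3.6 = 33.33 m/s.
Horizontal component vₓ = 33.33 cos 49.4° = 21.69 m/s; vertical v_y0 = 33.33 sin 49.4° = 25.31 m/s.
Height y(t) = 25.31 t − 4.905 t² = 6.03 gives 4.905 t² − 25.31 t + 6.03 = 0.
t = [25.31 ± √(25.31² − 2·9.81·6.03)] / 9.81 = (25.31 ± 22.85) / 9.81, so t = 0.2504 s or t = 4.909 s.
The descending-branch root is 4.909 s.

4.91 s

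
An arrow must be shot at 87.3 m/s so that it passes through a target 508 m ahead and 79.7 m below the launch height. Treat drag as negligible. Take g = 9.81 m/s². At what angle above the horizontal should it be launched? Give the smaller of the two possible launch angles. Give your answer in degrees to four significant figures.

Trajectory: y = x tanθ − g x² (1 + tan²θ)/(2v₀²). With x = 508, y = −79.7, v₀ = 87.3, g = 9.81:
166.1 tan²θ − 508 tanθ + (86.39) = 0.
tanθ = [508 ± √(508² − 4 × 166.1 × (86.39))] / (2 × 166.1) = (508 ± 448.0) / 332.2, giving tanθ = 0.1807 or 2.878.
θ = 10.24° or 70.84°; the smaller is 10.24°.

10.24°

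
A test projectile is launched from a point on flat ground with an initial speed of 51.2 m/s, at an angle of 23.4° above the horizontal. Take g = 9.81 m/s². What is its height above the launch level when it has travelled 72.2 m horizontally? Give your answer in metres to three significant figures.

19.7 m

Components: vₓ = 51.20 cos 23.4° = 46.99 m/s, v_y0 = 51.20 sin 23.4° = 20.33 m/s.
x = vₓ t ⇒ t = 72.2/46.99 = 1.537 s.
Height: y = v_y0 t − ½ g t² = 20.33 × 1.537 − 4.905 × 1.537² = 31.24 − 11.58 = 19.66 m.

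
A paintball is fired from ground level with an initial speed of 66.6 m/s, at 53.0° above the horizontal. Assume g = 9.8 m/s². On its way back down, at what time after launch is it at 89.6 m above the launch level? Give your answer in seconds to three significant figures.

Horizontal component vₓ = 66.60 cos 53.0° = 40.08 m/s; vertical v_y0 = 66.60 sin 53.0° = 53.19 m/s.
Require v_y0 t − ½ g t² = 89.6, i.e. 4.900 t² − 53.19 t + 89.6 = 0.
t = [53.19 ± √(53.19² − 2·9.80·89.6)] / 9.80 = (53.19 ± 32.76) / 9.80, so t = 2.085 s or t = 8.770 s.
The descending-branch root is 8.770 s.

8.77 s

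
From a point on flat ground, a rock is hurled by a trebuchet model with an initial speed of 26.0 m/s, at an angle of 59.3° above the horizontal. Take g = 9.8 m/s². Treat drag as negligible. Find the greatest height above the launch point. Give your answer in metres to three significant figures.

Components: vₓ = 26.00 cos 59.3° = 13.27 m/s, v_y0 = 26.00 sin 59.3° = 22.36 m/s.
Peak height H = v_y0² / (2g) = 499.80 / 19.60 = 25.50 m.

25.5 m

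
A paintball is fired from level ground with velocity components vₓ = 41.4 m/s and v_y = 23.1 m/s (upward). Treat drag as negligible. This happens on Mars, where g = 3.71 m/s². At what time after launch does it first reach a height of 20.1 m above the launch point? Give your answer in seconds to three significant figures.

Set y = v_y0 t − ½ g t² = 20.1: 1.855 t² − 23.10 t + 20.1 = 0.
t = [23.10 ± √(23.10² − 2·3.71·20.1)] / 3.71 = (23.10 ± 19.61) / 3.71, so t = 0.9413 s or t = 11.51 s.
The first (ascending) time is 0.9413 s.

0.941 s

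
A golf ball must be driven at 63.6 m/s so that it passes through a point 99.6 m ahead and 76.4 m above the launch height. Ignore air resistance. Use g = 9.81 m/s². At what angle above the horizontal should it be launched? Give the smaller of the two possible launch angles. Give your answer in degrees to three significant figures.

Trajectory: y = x tanθ − g x² (1 + tan²θ)/(2v₀²). With x = 99.6, y = 76.4, v₀ = 63.6, g = 9.81:
12.03 tan²θ − 99.6 tanθ + (88.43) = 0.
tanθ = [99.6 ± √(99.6² − 4 × 12.03 × (88.43))] / (2 × 12.03) = (99.6 ± 75.27) / 24.06, giving tanθ = 1.011 or 7.268.
θ = 45.32° or 82.17°; the smaller is 45.32°.

45.3°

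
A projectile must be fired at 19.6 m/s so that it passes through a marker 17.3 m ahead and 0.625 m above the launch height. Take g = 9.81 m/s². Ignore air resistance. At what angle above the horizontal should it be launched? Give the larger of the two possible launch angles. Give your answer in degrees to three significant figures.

Trajectory: y = x tanθ − g x² (1 + tan²θ)/(2v₀²). With x = 17.3, y = 0.625, v₀ = 19.6, g = 9.81:
3.821 tan²θ − 17.3 tanθ + (4.446) = 0.
tanθ = [17.3 ± √(17.3² − 4 × 3.821 × (4.446))] / (2 × 3.821) = (17.3 ± 15.21) / 7.643, giving tanθ = 0.2735 or 4.254.
θ = 15.30° or 76.77°; the larger is 76.77°.

76.8°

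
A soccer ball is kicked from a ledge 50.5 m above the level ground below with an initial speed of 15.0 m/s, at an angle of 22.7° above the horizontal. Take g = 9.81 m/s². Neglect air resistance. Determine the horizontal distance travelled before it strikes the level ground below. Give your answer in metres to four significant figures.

53.31 m

Components: vₓ = 15.00 cos 22.7° = 13.84 m/s, v_y0 = 15.00 sin 22.7° = 5.789 m/s.
Vertical motion (up positive, ground at y = 0): 4.905 t² − (5.789) t − 50.5 = 0, so t = (5.789 + √(5.789² + 2·9.81·50.5)) / 9.81 = (5.789 + 32.00) / 9.81 = 3.853 s.
Horizontal distance: R = vₓ t = 13.84 × 3.853 = 53.31 m.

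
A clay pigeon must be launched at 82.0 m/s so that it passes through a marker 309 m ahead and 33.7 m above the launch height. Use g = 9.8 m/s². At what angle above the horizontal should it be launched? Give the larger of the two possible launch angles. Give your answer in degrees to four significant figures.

76.22°

Trajectory: y = x tanθ − g x² (1 + tan²θ)/(2v₀²). With x = 309, y = 33.7, v₀ = 82.0, g = 9.80:
69.58 tan²θ − 309 tanθ + (103.3) = 0.
tanθ = [309 ± √(309² − 4 × 69.58 × (103.3))] / (2 × 69.58) = (309 ± 258.3) / 139.2, giving tanθ = 0.3641 or 4.077.
θ = 20.01° or 76.22°; the larger is 76.22°.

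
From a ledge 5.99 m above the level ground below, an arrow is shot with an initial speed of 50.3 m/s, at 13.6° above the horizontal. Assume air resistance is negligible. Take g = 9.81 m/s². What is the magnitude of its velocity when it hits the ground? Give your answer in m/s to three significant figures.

Horizontal component vₓ = 50.30 cos 13.6° = 48.89 m/s; vertical v_y0 = 50.30 sin 13.6° = 11.83 m/s.
With up positive and y = 0 at the ground: y(t) = 5.99 + (11.83) t − 4.905 t². Setting y = 0 and taking the positive root: t = [11.83 + √(11.83² + 2·9.81·5.99)] / 9.81 = (11.83 + 16.04) / 9.81 = 2.841 s.
Vertical velocity at impact: v_y = v_y0 − g t = 11.83 − 9.81 × 2.841 = −16.04 m/s.
Speed: |v| = √(vₓ² + v_y²) = √(48.89² + 16.04²) = 51.45 m/s.

51.5 m/s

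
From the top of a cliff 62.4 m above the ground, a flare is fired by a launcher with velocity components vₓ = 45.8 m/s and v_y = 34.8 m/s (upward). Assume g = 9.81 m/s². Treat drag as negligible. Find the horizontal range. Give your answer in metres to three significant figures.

The projectile lands when y = 62.4 + (34.80) t − ½·9.81·t² = 0. Positive root: t = (34.80 + √(34.80² + 2·9.81·62.4)) / 9.81 = (34.80 + 49.35) / 9.81 = 8.578 s.
Horizontal distance: R = vₓ t = 45.80 × 8.578 = 392.9 m.

393 m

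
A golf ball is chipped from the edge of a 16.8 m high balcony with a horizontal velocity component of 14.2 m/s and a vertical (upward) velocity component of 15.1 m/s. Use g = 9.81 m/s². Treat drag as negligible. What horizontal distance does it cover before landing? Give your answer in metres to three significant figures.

With up positive and y = 0 at the ground: y(t) = 16.8 + (15.10) t − 4.905 t². Setting y = 0 and taking the positive root: t = [15.10 + √(15.10² + 2·9.81·16.8)] / 9.81 = (15.10 + 23.61) / 9.81 = 3.946 s.
Horizontal distance: R = vₓ t = 14.20 × 3.946 = 56.04 m.

56.0 m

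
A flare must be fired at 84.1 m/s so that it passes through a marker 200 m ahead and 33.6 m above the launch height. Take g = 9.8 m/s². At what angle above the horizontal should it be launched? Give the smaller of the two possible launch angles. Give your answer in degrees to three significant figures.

Trajectory: y = x tanθ − g x² (1 + tan²θ)/(2v₀²). With x = 200, y = 33.6, v₀ = 84.1, g = 9.80:
27.71 tan²θ − 200 tanθ + (61.31) = 0.
tanθ = [200 ± √(200² − 4 × 27.71 × (61.31))] / (2 × 27.71) = (200 ± 182.2) / 55.42, giving tanθ = 0.3208 or 6.896.
θ = 17.79° or 81.75°; the smaller is 17.79°.

17.8°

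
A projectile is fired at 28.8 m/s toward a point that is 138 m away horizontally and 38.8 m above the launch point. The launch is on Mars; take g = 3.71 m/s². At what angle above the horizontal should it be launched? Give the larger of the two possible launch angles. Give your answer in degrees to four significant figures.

Trajectory: y = x tanθ − g x² (1 + tan²θ)/(2v₀²). With x = 138, y = 38.8, v₀ = 28.8, g = 3.71:
42.59 tan²θ − 138 tanθ + (81.39) = 0.
tanθ = [138 ± √(138² − 4 × 42.59 × (81.39))] / (2 × 42.59) = (138 ± 71.96) / 85.18, giving tanθ = 0.7753 or 2.465.
θ = 37.79° or 67.92°; the larger is 67.92°.

67.92°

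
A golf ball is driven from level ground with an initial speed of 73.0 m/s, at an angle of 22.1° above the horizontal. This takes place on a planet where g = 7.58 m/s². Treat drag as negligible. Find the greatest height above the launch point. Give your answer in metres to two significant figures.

Components: vₓ = 73.00 cos 22.1° = 67.64 m/s, v_y0 = 73.00 sin 22.1° = 27.46 m/s.
Peak height H = v_y0² / (2g) = 754.29 / 15.16 = 49.76 m.

50 m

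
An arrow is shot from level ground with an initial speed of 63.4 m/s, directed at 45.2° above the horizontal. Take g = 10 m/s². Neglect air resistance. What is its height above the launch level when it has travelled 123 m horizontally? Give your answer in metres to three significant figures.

vₓ = 63.40 cos 45.2° = 44.67 m/s; v_y0 = 63.40 sin 45.2° = 44.99 m/s.
At x = 123 m, t = x/vₓ = 123/44.67 = 2.753 s.
Height: y = v_y0 t − ½ g t² = 44.99 × 2.753 − 5.000 × 2.753² = 123.9 − 37.90 = 85.96 m.

86.0 m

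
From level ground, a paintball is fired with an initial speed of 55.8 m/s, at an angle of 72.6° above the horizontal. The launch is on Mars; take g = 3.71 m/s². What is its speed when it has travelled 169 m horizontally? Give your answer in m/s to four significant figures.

22.89 m/s

Components: vₓ = 55.80 cos 72.6° = 16.69 m/s, v_y0 = 55.80 sin 72.6° = 53.25 m/s.
x = vₓ t ⇒ t = 169/16.69 = 10.13 s.
Vertical velocity there: v_y = v_y0 − g t = 53.25 − 3.71 × 10.13 = 15.67 m/s.
Speed: √(vₓ² + v_y²) = √(16.69² + 15.67²) = 22.89 m/s.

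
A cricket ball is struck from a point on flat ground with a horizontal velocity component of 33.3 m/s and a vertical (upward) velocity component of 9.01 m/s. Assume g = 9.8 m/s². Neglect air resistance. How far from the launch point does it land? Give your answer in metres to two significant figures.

Time aloft: T = 2 v_y0 / g = 2 × 9.010 / 9.80 = 1.839 s.
Horizontal distance R = vₓ T = 33.30 × 1.839 = 61.23 m.

61 m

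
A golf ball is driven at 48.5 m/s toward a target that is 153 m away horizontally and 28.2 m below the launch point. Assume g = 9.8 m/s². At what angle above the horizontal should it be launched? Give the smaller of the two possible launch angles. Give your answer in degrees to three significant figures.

Trajectory: y = x tanθ − g x² (1 + tan²θ)/(2v₀²). With x = 153, y = −28.2, v₀ = 48.5, g = 9.80:
48.76 tan²θ − 153 tanθ + (20.56) = 0.
tanθ = [153 ± √(153² − 4 × 48.76 × (20.56))] / (2 × 48.76) = (153 ± 139.3) / 97.53, giving tanθ = 0.1407 or 2.997.
θ = 8.010° or 71.55°; the smaller is 8.010°.

8.01°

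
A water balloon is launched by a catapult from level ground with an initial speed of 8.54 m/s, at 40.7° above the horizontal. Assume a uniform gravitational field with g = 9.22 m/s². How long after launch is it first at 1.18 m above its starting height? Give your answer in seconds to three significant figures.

0.274 s

Horizontal component vₓ = 8.540 cos 40.7° = 6.474 m/s; vertical v_y0 = 8.540 sin 40.7° = 5.569 m/s.
Height y(t) = 5.569 t − 4.610 t² = 1.18 gives 4.610 t² − 5.569 t + 1.18 = 0.
Quadratic formula: t = (5.569 ± √9.2537) / 9.22 = (5.569 ± 3.042) / 9.22 → t = 0.2741 s or 0.9339 s.
The first (ascending) time is 0.2741 s.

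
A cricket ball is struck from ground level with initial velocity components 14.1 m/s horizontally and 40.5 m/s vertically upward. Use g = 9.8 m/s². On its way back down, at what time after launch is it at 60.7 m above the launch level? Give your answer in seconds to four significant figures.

Set y = v_y0 t − ½ g t² = 60.7: 4.900 t² − 40.50 t + 60.7 = 0.
Quadratic formula: t = (40.50 ± √450.53) / 9.80 = (40.50 ± 21.23) / 9.80 → t = 1.967 s or 6.299 s.
The descending-branch root is 6.299 s.

6.299 s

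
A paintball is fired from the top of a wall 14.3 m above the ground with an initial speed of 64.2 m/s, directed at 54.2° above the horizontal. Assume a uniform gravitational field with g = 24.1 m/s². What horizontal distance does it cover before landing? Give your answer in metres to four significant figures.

172.0 m

vₓ = 64.20 cos 54.2° = 37.55 m/s; v_y0 = 64.20 sin 54.2° = 52.07 m/s.
The projectile lands when y = 14.3 + (52.07) t − ½·24.1·t² = 0. Positive root: t = (52.07 + √(52.07² + 2·24.1·14.3)) / 24.1 = (52.07 + 58.31) / 24.1 = 4.580 s.
Horizontal distance: R = vₓ t = 37.55 × 4.580 = 172.0 m.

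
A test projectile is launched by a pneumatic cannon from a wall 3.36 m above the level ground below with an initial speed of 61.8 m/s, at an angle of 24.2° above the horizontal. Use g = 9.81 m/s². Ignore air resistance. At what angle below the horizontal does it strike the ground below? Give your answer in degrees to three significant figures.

25.3°

Components: vₓ = 61.80 cos 24.2° = 56.37 m/s, v_y0 = 61.80 sin 24.2° = 25.33 m/s.
Vertical motion (up positive, ground at y = 0): 4.905 t² − (25.33) t − 3.36 = 0, so t = (25.33 + √(25.33² + 2·9.81·3.36)) / 9.81 = (25.33 + 26.60) / 9.81 = 5.294 s.
At impact: v_y = v_y0 − g t = −26.60 m/s; vₓ = 56.37 m/s.
Angle below horizontal: arctan(|v_y|/vₓ) = arctan(26.60/56.37) = 25.26°.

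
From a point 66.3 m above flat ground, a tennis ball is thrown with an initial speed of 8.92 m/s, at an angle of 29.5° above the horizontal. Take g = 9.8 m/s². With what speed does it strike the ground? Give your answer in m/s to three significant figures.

37.1 m/s

Components: vₓ = 8.920 cos 29.5° = 7.764 m/s, v_y0 = 8.920 sin 29.5° = 4.392 m/s.
With up positive and y = 0 at the ground: y(t) = 66.3 + (4.392) t − 4.900 t². Setting y = 0 and taking the positive root: t = [4.392 + √(4.392² + 2·9.80·66.3)] / 9.80 = (4.392 + 36.31) / 9.80 = 4.154 s.
Vertical velocity at impact: v_y = v_y0 − g t = 4.392 − 9.80 × 4.154 = −36.31 m/s.
Speed: |v| = √(vₓ² + v_y²) = √(7.764² + 36.31²) = 37.14 m/s.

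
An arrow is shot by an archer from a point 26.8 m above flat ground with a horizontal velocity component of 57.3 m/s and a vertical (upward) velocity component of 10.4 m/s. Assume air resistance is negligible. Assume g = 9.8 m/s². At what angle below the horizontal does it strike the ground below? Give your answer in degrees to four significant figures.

23.71°

Vertical motion (up positive, ground at y = 0): 4.900 t² − (10.40) t − 26.8 = 0, so t = (10.40 + √(10.40² + 2·9.80·26.8)) / 9.80 = (10.40 + 25.17) / 9.80 = 3.629 s.
At impact: v_y = v_y0 − g t = −25.17 m/s; vₓ = 57.30 m/s.
Angle below horizontal: arctan(|v_y|/vₓ) = arctan(25.17/57.30) = 23.71°.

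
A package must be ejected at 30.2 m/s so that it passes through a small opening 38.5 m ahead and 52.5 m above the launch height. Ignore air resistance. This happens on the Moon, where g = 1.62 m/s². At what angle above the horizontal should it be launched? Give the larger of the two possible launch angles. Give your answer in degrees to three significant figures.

Trajectory: y = x tanθ − g x² (1 + tan²θ)/(2v₀²). With x = 38.5, y = 52.5, v₀ = 30.2, g = 1.62:
1.316 tan²θ − 38.5 tanθ + (53.82) = 0.
tanθ = [38.5 ± √(38.5² − 4 × 1.316 × (53.82))] / (2 × 1.316) = (38.5 ± 34.62) / 2.633, giving tanθ = 1.472 or 27.77.
θ = 55.81° or 87.94°; the larger is 87.94°.

87.9°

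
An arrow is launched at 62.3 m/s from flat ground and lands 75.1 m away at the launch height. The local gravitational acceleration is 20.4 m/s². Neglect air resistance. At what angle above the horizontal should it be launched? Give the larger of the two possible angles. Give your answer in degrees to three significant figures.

78.4°

R = v₀² sin 2θ / g gives sin 2θ = gR/v₀² = 20.4·75.1/62.3² = 0.3947.
2θ = 23.25° or 180° − 23.25° = 156.8°, so θ = 11.62° or 78.38°.
The larger angle is 78.38°.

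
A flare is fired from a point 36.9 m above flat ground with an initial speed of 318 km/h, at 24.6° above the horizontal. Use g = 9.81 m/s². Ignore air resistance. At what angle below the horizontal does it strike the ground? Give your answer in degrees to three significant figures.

Convert: 318 km/h = 318/3.6 = 88.33 m/s.
Components: vₓ = 88.33 cos 24.6° = 80.32 m/s, v_y0 = 88.33 sin 24.6° = 36.77 m/s.
Vertical motion (up positive, ground at y = 0): 4.905 t² − (36.77) t − 36.9 = 0, so t = (36.77 + √(36.77² + 2·9.81·36.9)) / 9.81 = (36.77 + 45.56) / 9.81 = 8.393 s.
At impact: v_y = v_y0 − g t = −45.56 m/s; vₓ = 80.32 m/s.
Angle below horizontal: arctan(|v_y|/vₓ) = arctan(45.56/80.32) = 29.57°.

29.6°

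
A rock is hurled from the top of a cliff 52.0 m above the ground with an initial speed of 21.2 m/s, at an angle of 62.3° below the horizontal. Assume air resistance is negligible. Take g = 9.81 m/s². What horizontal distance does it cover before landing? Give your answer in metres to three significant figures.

18.4 m

Components: vₓ = 21.20 cos 62.3° = 9.855 m/s, v_y0 = −18.77 m/s (downward).
Vertical motion (up positive, ground at y = 0): 4.905 t² − (−18.77) t − 52.0 = 0, so t = (−18.77 + √(18.77² + 2·9.81·52.0)) / 9.81 = (−18.77 + 37.05) / 9.81 = 1.863 s.
Horizontal distance: R = vₓ t = 9.855 × 1.863 = 18.36 m.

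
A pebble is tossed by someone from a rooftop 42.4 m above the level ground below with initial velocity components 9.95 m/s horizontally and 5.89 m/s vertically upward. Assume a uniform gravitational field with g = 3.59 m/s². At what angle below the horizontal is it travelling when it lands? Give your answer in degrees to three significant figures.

Vertical motion (up positive, ground at y = 0): 1.795 t² − (5.890) t − 42.4 = 0, so t = (5.890 + √(5.890² + 2·3.59·42.4)) / 3.59 = (5.890 + 18.42) / 3.59 = 6.770 s.
At impact: v_y = v_y0 − g t = −18.42 m/s; vₓ = 9.950 m/s.
Angle below horizontal: arctan(|v_y|/vₓ) = arctan(18.42/9.950) = 61.62°.

61.6°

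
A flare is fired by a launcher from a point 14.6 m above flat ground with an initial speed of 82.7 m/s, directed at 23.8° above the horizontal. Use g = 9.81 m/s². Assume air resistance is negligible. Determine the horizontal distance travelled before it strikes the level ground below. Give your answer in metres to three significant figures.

Resolve: vₓ = 82.70 cos 23.8° = 75.67 m/s and v_y0 = 82.70 sin 23.8° = 33.37 m/s.
The projectile lands when y = 14.6 + (33.37) t − ½·9.81·t² = 0. Positive root: t = (33.37 + √(33.37² + 2·9.81·14.6)) / 9.81 = (33.37 + 37.42) / 9.81 = 7.216 s.
Horizontal distance: R = vₓ t = 75.67 × 7.216 = 546.0 m.

546 m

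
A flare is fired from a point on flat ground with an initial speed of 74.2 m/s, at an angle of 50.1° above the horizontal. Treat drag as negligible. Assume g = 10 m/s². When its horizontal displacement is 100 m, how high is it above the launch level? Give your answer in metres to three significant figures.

97.5 m

Resolve: vₓ = 74.20 cos 50.1° = 47.60 m/s and v_y0 = 74.20 sin 50.1° = 56.92 m/s.
x = vₓ t ⇒ t = 100/47.60 = 2.101 s.
Height: y = v_y0 t − ½ g t² = 56.92 × 2.101 − 5.000 × 2.101² = 119.6 − 22.07 = 97.53 m.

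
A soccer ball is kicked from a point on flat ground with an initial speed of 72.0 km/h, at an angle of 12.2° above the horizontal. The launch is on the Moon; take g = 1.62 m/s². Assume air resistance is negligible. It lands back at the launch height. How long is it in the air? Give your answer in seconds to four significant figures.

5.218 s

Convert: 72.0 km/h = 72.0/3.6 = 20.00 m/s.
Horizontal component vₓ = 20.00 cos 12.2° = 19.55 m/s; vertical v_y0 = 20.00 sin 12.2° = 4.226 m/s.
Time of flight on level ground: T = 2 v_y0 / g = 2 × 4.226 / 1.62 = 5.218 s.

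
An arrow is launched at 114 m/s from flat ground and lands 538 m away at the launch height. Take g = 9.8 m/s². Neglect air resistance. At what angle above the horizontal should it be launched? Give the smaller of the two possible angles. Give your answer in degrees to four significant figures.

From R = (v₀²/g) sin 2θ: sin 2θ = 9.80 × 538 / 12996 = 0.4057.
2θ = 23.93° or 180° − 23.93° = 156.1°, so θ = 11.97° or 78.03°.
The smaller angle is 11.97°.

11.97°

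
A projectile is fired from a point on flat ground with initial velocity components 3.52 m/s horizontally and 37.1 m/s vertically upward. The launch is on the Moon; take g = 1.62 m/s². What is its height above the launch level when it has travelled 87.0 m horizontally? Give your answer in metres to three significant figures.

422 m

Time to reach x = 87.0 m: t = x/vₓ = 87.0/3.520 = 24.72 s.
Height: y = v_y0 t − ½ g t² = 37.10 × 24.72 − 0.8100 × 24.72² = 917.0 − 494.8 = 422.2 m.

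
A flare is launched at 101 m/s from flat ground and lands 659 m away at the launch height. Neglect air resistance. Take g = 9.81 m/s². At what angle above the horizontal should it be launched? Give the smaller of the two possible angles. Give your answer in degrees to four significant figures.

19.66°

From R = (v₀²/g) sin 2θ: sin 2θ = 9.81 × 659 / 10201 = 0.6337.
2θ = 39.33° or 180° − 39.33° = 140.7°, so θ = 19.66° or 70.34°.
The smaller angle is 19.66°.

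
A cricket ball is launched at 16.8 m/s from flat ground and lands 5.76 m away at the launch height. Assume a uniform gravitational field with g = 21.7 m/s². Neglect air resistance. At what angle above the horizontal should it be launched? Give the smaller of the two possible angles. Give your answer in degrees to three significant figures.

R = v₀² sin 2θ / g gives sin 2θ = gR/v₀² = 21.7·5.76/16.8² = 0.4429.
2θ = 26.29° or 180° − 26.29° = 153.7°, so θ = 13.14° or 76.86°.
The smaller angle is 13.14°.

13.1°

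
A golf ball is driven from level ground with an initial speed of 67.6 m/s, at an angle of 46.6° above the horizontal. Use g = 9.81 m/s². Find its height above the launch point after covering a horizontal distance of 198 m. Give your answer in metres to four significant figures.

Horizontal component vₓ = 67.60 cos 46.6° = 46.45 m/s; vertical v_y0 = 67.60 sin 46.6° = 49.12 m/s.
x = vₓ t ⇒ t = 198/46.45 = 4.263 s.
Height: y = v_y0 t − ½ g t² = 49.12 × 4.263 − 4.905 × 4.263² = 209.4 − 89.14 = 120.2 m.

120.2 m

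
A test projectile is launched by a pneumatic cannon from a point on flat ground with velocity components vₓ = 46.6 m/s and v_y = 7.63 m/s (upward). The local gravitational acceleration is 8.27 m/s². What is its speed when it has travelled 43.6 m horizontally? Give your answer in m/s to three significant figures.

46.6 m/s

Time to reach x = 43.6 m: t = x/vₓ = 43.6/46.60 = 0.9356 s.
Vertical velocity there: v_y = v_y0 − g t = 7.630 − 8.27 × 0.9356 = −0.1076 m/s.
Speed: √(vₓ² + v_y²) = √(46.60² + 0.1076²) = 46.60 m/s.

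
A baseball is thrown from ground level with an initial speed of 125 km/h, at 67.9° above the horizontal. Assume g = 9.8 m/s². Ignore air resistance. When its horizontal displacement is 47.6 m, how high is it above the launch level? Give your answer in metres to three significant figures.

52.2 m

Convert: 125 km/h = 125/3.6 = 34.72 m/s.
Resolve: vₓ = 34.72 cos 67.9° = 13.06 m/s and v_y0 = 34.72 sin 67.9° = 32.17 m/s.
Time to reach x = 47.6 m: t = x/vₓ = 47.6/13.06 = 3.644 s.
Height: y = v_y0 t − ½ g t² = 32.17 × 3.644 − 4.900 × 3.644² = 117.2 − 65.06 = 52.17 m.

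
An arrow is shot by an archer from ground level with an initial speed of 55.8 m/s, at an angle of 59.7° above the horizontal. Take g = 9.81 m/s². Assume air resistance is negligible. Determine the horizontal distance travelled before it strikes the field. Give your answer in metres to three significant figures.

Resolve: vₓ = 55.80 cos 59.7° = 28.15 m/s and v_y0 = 55.80 sin 59.7° = 48.18 m/s.
Time aloft: T = 2 v_y0 / g = 2 × 48.18 / 9.81 = 9.822 s.
Range: R = vₓ T = 28.15 × 9.822 = 276.5 m.

277 m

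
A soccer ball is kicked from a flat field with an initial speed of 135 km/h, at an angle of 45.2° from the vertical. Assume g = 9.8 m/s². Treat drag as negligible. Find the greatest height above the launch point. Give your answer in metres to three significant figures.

35.6 m

Convert: 135 km/h = 135/3.6 = 37.50 m/s.
Resolve: vₓ = 37.50 sin 45.2° = 26.61 m/s and v_y0 = 37.50 cos 45.2° = 26.42 m/s.
Peak height H = v_y0² / (2g) = 698.22 / 19.60 = 35.62 m.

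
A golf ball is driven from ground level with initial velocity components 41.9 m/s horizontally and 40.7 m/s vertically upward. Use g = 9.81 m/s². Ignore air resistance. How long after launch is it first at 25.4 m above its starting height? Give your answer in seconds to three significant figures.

0.680 s

Height y(t) = 40.70 t − 4.905 t² = 25.4 gives 4.905 t² − 40.70 t + 25.4 = 0.
Quadratic formula: t = (40.70 ± √1158.1) / 9.81 = (40.70 ± 34.03) / 9.81 → t = 0.6798 s or 7.618 s.
The first (ascending) time is 0.6798 s.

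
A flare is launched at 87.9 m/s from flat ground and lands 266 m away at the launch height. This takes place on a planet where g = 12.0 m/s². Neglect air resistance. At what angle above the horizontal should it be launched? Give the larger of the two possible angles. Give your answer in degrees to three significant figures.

77.8°

Level-ground range R = v₀² sin(2θ)/g ⇒ sin(2θ) = gR/v₀² = 12.0 × 266 / 87.9² = 0.4131.
2θ = 24.40° or 180° − 24.40° = 155.6°, so θ = 12.20° or 77.80°.
The larger angle is 77.80°.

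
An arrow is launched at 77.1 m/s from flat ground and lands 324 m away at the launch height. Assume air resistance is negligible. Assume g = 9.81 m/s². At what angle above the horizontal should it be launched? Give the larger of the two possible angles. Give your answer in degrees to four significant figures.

73.84°

Level-ground range R = v₀² sin(2θ)/g ⇒ sin(2θ) = gR/v₀² = 9.81 × 324 / 77.1² = 0.5347.
2θ = 32.32° or 180° − 32.32° = 147.7°, so θ = 16.16° or 73.84°.
The larger angle is 73.84°.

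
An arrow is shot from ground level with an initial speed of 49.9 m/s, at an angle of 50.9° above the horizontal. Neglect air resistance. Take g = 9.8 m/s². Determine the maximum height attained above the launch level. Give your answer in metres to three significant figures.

vₓ = 49.90 cos 50.9° = 31.47 m/s; v_y0 = 49.90 sin 50.9° = 38.72 m/s.
Peak height H = v_y0² / (2g) = 1499.6 / 19.60 = 76.51 m.

76.5 m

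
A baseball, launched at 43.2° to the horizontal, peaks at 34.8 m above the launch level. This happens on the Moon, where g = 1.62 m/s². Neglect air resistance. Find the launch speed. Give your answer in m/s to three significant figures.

At the peak v_y = 0, so v_y0 = √(2gH) = √(2 × 1.62 × 34.8) = 10.62 m/s.
v_y0 = v₀ sin θ ⇒ v₀ = 10.62 / sin 43.2° = 15.51 m/s.

15.5 m/s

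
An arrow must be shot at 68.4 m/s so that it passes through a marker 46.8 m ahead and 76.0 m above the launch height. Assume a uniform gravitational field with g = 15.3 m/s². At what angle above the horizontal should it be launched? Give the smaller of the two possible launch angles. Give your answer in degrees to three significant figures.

63.5°

Trajectory: y = x tanθ − g x² (1 + tan²θ)/(2v₀²). With x = 46.8, y = 76.0, v₀ = 68.4, g = 15.3:
3.581 tan²θ − 46.8 tanθ + (79.58) = 0.
tanθ = [46.8 ± √(46.8² − 4 × 3.581 × (79.58))] / (2 × 3.581) = (46.8 ± 32.41) / 7.163, giving tanθ = 2.009 or 11.06.
θ = 63.54° or 84.83°; the smaller is 63.54°.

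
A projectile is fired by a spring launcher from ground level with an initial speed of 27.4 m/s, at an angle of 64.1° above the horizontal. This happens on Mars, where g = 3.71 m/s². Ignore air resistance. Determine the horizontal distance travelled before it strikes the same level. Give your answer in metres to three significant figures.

Horizontal component vₓ = 27.40 cos 64.1° = 11.97 m/s; vertical v_y0 = 27.40 sin 64.1° = 24.65 m/s.
Time aloft: T = 2 v_y0 / g = 2 × 24.65 / 3.71 = 13.29 s.
Horizontal distance R = vₓ T = 11.97 × 13.29 = 159.0 m.

159 m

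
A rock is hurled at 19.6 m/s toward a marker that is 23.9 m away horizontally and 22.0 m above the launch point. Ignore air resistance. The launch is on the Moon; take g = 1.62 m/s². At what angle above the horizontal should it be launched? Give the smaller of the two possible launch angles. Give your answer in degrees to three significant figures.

Trajectory: y = x tanθ − g x² (1 + tan²θ)/(2v₀²). With x = 23.9, y = 22.0, v₀ = 19.6, g = 1.62:
1.204 tan²θ − 23.9 tanθ + (23.20) = 0.
tanθ = [23.9 ± √(23.9² − 4 × 1.204 × (23.20))] / (2 × 1.204) = (23.9 ± 21.43) / 2.409, giving tanθ = 1.024 or 18.82.
θ = 45.67° or 86.96°; the smaller is 45.67°.

45.7°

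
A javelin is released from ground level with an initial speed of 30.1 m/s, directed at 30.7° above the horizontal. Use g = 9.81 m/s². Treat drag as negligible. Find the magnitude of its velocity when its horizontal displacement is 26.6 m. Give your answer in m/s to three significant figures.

26.4 m/s

Resolve: vₓ = 30.10 cos 30.7° = 25.88 m/s and v_y0 = 30.10 sin 30.7° = 15.37 m/s.
Time to reach x = 26.6 m: t = x/vₓ = 26.6/25.88 = 1.028 s.
Vertical velocity there: v_y = v_y0 − g t = 15.37 − 9.81 × 1.028 = 5.285 m/s.
Speed: √(vₓ² + v_y²) = √(25.88² + 5.285²) = 26.42 m/s.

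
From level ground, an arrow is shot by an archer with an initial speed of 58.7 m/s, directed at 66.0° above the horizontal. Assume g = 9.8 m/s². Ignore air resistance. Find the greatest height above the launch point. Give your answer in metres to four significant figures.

vₓ = 58.70 cos 66.0° = 23.88 m/s; v_y0 = 58.70 sin 66.0° = 53.63 m/s.
At the apex v_y = 0, so H = v_y0²/(2g) = 53.63²/19.60 = 146.7 m.

146.7 m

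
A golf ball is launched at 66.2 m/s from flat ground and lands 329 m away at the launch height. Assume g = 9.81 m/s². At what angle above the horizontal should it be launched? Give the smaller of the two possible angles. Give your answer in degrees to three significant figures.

23.7°

From R = (v₀²/g) sin 2θ: sin 2θ = 9.81 × 329 / 4382.4 = 0.7365.
2θ = 47.43° or 180° − 47.43° = 132.6°, so θ = 23.72° or 66.28°.
The smaller angle is 23.72°.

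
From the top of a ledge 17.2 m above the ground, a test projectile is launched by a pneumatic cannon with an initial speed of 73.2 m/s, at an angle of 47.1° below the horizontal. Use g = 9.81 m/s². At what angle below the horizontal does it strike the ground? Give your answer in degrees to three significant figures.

vₓ = 73.20 cos 47.1° = 49.83 m/s; v_y0 = −53.62 m/s (downward).
With up positive and y = 0 at the ground: y(t) = 17.2 + (−53.62) t − 4.905 t². Setting y = 0 and taking the positive root: t = [−53.62 + √(53.62² + 2·9.81·17.2)] / 9.81 = (−53.62 + 56.68) / 9.81 = 0.3119 s.
At impact: v_y = v_y0 − g t = −56.68 m/s; vₓ = 49.83 m/s.
Angle below horizontal: arctan(|v_y|/vₓ) = arctan(56.68/49.83) = 48.68°.

48.7°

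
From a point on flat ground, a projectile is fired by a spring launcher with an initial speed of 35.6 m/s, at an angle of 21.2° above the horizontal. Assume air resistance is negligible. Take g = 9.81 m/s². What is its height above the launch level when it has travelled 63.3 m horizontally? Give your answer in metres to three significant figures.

vₓ = 35.60 cos 21.2° = 33.19 m/s; v_y0 = 35.60 sin 21.2° = 12.87 m/s.
Time to reach x = 63.3 m: t = x/vₓ = 63.3/33.19 = 1.907 s.
Height: y = v_y0 t − ½ g t² = 12.87 × 1.907 − 4.905 × 1.907² = 24.55 − 17.84 = 6.712 m.

6.71 m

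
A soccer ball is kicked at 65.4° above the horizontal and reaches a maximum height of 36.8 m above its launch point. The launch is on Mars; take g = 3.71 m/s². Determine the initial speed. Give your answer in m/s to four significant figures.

At the peak v_y = 0, so v_y0 = √(2gH) = √(2 × 3.71 × 36.8) = 16.52 m/s.
v_y0 = v₀ sin θ ⇒ v₀ = 16.52 / sin 65.4° = 18.17 m/s.

18.17 m/s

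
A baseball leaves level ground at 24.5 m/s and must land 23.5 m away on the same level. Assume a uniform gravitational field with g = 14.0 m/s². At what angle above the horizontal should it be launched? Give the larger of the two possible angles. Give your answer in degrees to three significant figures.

73.4°

R = v₀² sin 2θ / g gives sin 2θ = gR/v₀² = 14.0·23.5/24.5² = 0.5481.
2θ = 33.24° or 180° − 33.24° = 146.8°, so θ = 16.62° or 73.38°.
The larger angle is 73.38°.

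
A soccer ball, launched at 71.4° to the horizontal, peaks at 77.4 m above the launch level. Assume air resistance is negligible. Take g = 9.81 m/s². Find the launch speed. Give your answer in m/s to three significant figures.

At the peak v_y = 0, so v_y0 = √(2gH) = √(2 × 9.81 × 77.4) = 38.97 m/s.
v_y0 = v₀ sin θ ⇒ v₀ = 38.97 / sin 71.4° = 41.12 m/s.

41.1 m/s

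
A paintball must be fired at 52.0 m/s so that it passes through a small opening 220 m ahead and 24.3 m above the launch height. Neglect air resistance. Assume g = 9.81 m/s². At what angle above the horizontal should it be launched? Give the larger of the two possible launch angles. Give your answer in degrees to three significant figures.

60.9°

Trajectory: y = x tanθ − g x² (1 + tan²θ)/(2v₀²). With x = 220, y = 24.3, v₀ = 52.0, g = 9.81:
87.80 tan²θ − 220 tanθ + (112.1) = 0.
tanθ = [220 ± √(220² − 4 × 87.80 × (112.1))] / (2 × 87.80) = (220 ± 95.04) / 175.6, giving tanθ = 0.7116 or 1.794.
θ = 35.44° or 60.87°; the larger is 60.87°.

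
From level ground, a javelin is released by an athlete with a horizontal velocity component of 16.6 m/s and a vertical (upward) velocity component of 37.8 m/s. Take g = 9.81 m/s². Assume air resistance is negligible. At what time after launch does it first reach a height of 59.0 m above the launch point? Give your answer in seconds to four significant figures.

Require v_y0 t − ½ g t² = 59.0, i.e. 4.905 t² − 37.80 t + 59.0 = 0.
t = [37.80 ± √(37.80² − 2·9.81·59.0)] / 9.81 = (37.80 ± 16.47) / 9.81, so t = 2.174 s or t = 5.532 s.
The first (ascending) time is 2.174 s.

2.174 s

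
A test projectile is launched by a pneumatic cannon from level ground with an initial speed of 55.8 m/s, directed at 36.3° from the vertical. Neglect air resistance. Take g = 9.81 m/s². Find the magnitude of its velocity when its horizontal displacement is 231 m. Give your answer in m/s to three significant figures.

40.6 m/s

vₓ = 55.80 sin 36.3° = 33.03 m/s; v_y0 = 55.80 cos 36.3° = 44.97 m/s.
x = vₓ t ⇒ t = 231/33.03 = 6.993 s.
Vertical velocity there: v_y = v_y0 − g t = 44.97 − 9.81 × 6.993 = −23.63 m/s.
Speed: √(vₓ² + v_y²) = √(33.03² + 23.63²) = 40.61 m/s.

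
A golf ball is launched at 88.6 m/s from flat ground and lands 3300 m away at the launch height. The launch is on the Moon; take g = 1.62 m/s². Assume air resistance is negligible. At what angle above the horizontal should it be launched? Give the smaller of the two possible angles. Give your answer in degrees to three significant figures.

21.5°

R = v₀² sin 2θ / g gives sin 2θ = gR/v₀² = 1.62·3300/88.6² = 0.6810.
2θ = 42.92° or 180° − 42.92° = 137.1°, so θ = 21.46° or 68.54°.
The smaller angle is 21.46°.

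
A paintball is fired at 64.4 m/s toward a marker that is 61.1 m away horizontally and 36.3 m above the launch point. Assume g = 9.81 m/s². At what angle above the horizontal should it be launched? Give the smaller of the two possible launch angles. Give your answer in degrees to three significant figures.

35.1°

Trajectory: y = x tanθ − g x² (1 + tan²θ)/(2v₀²). With x = 61.1, y = 36.3, v₀ = 64.4, g = 9.81:
4.415 tan²θ − 61.1 tanθ + (40.72) = 0.
tanθ = [61.1 ± √(61.1² − 4 × 4.415 × (40.72))] / (2 × 4.415) = (61.1 ± 54.90) / 8.830, giving tanθ = 0.7020 or 13.14.
θ = 35.07° or 85.65°; the smaller is 35.07°.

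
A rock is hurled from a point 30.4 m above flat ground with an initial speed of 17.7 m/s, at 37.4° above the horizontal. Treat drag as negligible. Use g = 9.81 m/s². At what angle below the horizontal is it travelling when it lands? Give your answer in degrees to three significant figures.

62.2°

Horizontal component vₓ = 17.70 cos 37.4° = 14.06 m/s; vertical v_y0 = 17.70 sin 37.4° = 10.75 m/s.
Vertical motion (up positive, ground at y = 0): 4.905 t² − (10.75) t − 30.4 = 0, so t = (10.75 + √(10.75² + 2·9.81·30.4)) / 9.81 = (10.75 + 26.68) / 9.81 = 3.816 s.
At impact: v_y = v_y0 − g t = −26.68 m/s; vₓ = 14.06 m/s.
Angle below horizontal: arctan(|v_y|/vₓ) = arctan(26.68/14.06) = 62.21°.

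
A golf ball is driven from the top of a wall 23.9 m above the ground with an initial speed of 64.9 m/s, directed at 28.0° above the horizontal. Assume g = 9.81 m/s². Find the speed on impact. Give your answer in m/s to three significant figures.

Components: vₓ = 64.90 cos 28.0° = 57.30 m/s, v_y0 = 64.90 sin 28.0° = 30.47 m/s.
The projectile lands when y = 23.9 + (30.47) t − ½·9.81·t² = 0. Positive root: t = (30.47 + √(30.47² + 2·9.81·23.9)) / 9.81 = (30.47 + 37.38) / 9.81 = 6.916 s.
Vertical velocity at impact: v_y = v_y0 − g t = 30.47 − 9.81 × 6.916 = −37.38 m/s.
Speed: |v| = √(vₓ² + v_y²) = √(57.30² + 37.38²) = 68.42 m/s.

68.4 m/s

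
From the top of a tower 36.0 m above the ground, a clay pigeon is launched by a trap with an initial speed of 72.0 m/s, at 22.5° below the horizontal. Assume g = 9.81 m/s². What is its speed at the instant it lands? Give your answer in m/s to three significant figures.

76.7 m/s

vₓ = 72.00 cos 22.5° = 66.52 m/s; v_y0 = −27.55 m/s (downward).
With up positive and y = 0 at the ground: y(t) = 36.0 + (−27.55) t − 4.905 t². Setting y = 0 and taking the positive root: t = [−27.55 + √(27.55² + 2·9.81·36.0)] / 9.81 = (−27.55 + 38.28) / 9.81 = 1.094 s.
Vertical velocity at impact: v_y = v_y0 − g t = −27.55 − 9.81 × 1.094 = −38.28 m/s.
Speed: |v| = √(vₓ² + v_y²) = √(66.52² + 38.28²) = 76.75 m/s.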